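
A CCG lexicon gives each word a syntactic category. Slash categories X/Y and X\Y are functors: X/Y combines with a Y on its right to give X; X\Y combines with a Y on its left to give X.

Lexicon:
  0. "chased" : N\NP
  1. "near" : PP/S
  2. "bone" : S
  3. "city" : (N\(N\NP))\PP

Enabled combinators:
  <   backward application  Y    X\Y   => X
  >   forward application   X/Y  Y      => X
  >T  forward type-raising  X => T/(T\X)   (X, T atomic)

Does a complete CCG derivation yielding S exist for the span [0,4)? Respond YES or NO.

NO

N\NP PP/S S (N\(N\NP))\PP
CKY chart[0,4] = {N, N/(N\N), NP/(NP\N), PP/(PP\N), S/(S\N)}; S ∉ chart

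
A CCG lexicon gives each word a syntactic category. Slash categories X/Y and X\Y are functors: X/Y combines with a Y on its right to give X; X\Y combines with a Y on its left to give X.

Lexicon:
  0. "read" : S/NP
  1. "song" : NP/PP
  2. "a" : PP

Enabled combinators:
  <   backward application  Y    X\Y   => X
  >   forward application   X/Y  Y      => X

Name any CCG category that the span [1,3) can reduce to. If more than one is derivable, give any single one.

NP

[0,3] S   >
  [0,1] "read" : S/NP
  [1,3] NP   >
    [1,2] "song" : NP/PP
    [2,3] "a" : PP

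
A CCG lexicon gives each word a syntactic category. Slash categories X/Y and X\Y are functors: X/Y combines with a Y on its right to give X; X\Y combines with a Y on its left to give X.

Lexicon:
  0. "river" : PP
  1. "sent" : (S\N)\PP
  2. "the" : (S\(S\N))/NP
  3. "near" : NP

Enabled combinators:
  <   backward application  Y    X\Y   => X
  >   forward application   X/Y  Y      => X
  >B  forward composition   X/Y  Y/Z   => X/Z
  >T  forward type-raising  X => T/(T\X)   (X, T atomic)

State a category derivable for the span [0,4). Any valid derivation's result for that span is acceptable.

S

[0,4] S   <
  [0,2] S\N   <
    [0,1] "river" : PP
    [1,2] "sent" : (S\N)\PP
  [2,4] S\(S\N)   >
    [2,3] "the" : (S\(S\N))/NP
    [3,4] "near" : NP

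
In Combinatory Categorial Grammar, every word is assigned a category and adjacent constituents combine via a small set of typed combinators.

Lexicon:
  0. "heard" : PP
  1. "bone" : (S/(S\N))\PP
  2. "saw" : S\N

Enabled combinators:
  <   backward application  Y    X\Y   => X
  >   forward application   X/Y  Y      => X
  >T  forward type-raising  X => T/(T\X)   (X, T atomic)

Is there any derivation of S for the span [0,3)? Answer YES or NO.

YES

[0,3] S   >
  [0,2] S/(S\N)   <
    [0,1] "heard" : PP
    [1,2] "bone" : (S/(S\N))\PP
  [2,3] "saw" : S\N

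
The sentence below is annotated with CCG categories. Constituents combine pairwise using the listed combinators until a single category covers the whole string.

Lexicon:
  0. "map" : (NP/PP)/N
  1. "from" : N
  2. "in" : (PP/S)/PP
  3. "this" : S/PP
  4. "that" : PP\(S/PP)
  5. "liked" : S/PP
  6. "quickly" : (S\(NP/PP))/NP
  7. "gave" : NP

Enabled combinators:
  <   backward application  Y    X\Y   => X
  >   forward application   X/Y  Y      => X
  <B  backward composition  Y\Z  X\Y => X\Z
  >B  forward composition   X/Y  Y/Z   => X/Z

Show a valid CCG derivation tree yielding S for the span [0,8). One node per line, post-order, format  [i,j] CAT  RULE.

[0,8] S   <
  [0,6] NP/PP   >B
    [0,5] NP/S   >B
      [0,2] NP/PP   >
        [0,1] "map" : (NP/PP)/N
        [1,2] "from" : N
      [2,5] PP/S   >
        [2,3] "in" : (PP/S)/PP
        [3,5] PP   <
          [3,4] "this" : S/PP
          [4,5] "that" : PP\(S/PP)
    [5,6] "liked" : S/PP
  [6,8] S\(NP/PP)   >
    [6,7] "quickly" : (S\(NP/PP))/NP
    [7,8] "gave" : NP

[0,1] (NP/PP)/N  lex  "map"
[1,2] N  lex  "from"
[0,2] NP/PP  >  k=1
[2,3] (PP/S)/PP  lex  "in"
[3,4] S/PP  lex  "this"
[4,5] PP\(S/PP)  lex  "that"
[3,5] PP  <  k=4
[2,5] PP/S  >  k=3
[0,5] NP/S  >B  k=2
[5,6] S/PP  lex  "liked"
[0,6] NP/PP  >B  k=5
[6,7] (S\(NP/PP))/NP  lex  "quickly"
[7,8] NP  lex  "gave"
[6,8] S\(NP/PP)  >  k=7
[0,8] S  <  k=6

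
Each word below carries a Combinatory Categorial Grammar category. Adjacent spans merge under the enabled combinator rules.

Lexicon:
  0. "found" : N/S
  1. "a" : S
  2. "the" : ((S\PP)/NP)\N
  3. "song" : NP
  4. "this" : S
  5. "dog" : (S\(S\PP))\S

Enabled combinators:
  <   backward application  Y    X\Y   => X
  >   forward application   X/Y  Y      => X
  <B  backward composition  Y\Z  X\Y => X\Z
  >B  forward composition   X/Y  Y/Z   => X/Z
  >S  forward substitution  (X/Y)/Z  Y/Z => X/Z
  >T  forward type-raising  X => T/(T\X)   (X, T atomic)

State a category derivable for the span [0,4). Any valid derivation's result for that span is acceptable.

[0,6] S   <
  [0,4] S\PP   >
    [0,3] (S\PP)/NP   <
      [0,2] N   >
        [0,1] "found" : N/S
        [1,2] "a" : S
      [2,3] "the" : ((S\PP)/NP)\N
    [3,4] "song" : NP
  [4,6] S\(S\PP)   <
    [4,5] "this" : S
    [5,6] "dog" : (S\(S\PP))\S

S\PP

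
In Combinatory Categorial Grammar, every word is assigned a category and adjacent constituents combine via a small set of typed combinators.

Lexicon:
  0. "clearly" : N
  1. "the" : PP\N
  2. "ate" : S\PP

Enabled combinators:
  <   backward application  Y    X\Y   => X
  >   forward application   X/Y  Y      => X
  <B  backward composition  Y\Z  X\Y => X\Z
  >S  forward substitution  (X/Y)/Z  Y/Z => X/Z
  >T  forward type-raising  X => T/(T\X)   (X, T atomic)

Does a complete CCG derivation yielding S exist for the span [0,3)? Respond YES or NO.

[0,3] S   >
  [0,1] S/(S\N)   >T
    [0,1] "clearly" : N
  [1,3] S\N   <B
    [1,2] "the" : PP\N
    [2,3] "ate" : S\PP

YES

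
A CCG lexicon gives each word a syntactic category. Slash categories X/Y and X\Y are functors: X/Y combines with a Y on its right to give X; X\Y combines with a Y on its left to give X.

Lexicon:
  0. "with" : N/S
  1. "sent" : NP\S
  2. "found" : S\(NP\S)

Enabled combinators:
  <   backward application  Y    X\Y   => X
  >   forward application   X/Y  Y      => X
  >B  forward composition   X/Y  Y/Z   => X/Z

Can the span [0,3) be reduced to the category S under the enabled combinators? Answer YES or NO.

NO

N/S NP\S S\(NP\S)
CKY chart[0,3] = {N}; S ∉ chart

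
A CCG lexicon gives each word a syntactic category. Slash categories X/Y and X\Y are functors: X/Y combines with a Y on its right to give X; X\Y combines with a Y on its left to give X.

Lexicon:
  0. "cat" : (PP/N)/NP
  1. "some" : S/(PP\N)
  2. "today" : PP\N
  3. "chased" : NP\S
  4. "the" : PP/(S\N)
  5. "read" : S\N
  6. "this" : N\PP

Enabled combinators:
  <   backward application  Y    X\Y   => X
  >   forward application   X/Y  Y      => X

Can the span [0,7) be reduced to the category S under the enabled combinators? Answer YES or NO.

(PP/N)/NP S/(PP\N) PP\N NP\S PP/(S\N) S\N N\PP
CKY chart[0,7] = {PP}; S ∉ chart

NO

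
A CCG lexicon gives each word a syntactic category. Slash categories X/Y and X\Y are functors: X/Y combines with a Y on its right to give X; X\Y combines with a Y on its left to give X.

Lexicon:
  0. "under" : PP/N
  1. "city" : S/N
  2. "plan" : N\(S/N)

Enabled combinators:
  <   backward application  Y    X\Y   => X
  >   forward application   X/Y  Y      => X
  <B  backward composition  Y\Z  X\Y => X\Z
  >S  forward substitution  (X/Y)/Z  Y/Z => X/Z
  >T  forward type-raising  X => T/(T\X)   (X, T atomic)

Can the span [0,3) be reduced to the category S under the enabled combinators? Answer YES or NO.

PP/N S/N N\(S/N)
CKY chart[0,3] = {N/(N\PP), NP/(NP\PP), PP, PP/(PP\PP), S/(S\PP)}; S ∉ chart

NO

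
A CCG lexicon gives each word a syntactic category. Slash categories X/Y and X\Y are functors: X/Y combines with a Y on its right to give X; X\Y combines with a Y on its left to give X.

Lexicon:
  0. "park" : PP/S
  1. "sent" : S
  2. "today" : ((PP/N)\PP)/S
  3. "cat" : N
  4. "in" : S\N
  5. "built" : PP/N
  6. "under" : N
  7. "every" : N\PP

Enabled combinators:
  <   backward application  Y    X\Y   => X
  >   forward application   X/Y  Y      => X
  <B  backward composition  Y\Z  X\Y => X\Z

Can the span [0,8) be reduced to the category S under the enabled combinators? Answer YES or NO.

NO

PP/S S ((PP/N)\PP)/S N S\N PP/N N N\PP
CKY chart[0,8] = {PP}; S ∉ chart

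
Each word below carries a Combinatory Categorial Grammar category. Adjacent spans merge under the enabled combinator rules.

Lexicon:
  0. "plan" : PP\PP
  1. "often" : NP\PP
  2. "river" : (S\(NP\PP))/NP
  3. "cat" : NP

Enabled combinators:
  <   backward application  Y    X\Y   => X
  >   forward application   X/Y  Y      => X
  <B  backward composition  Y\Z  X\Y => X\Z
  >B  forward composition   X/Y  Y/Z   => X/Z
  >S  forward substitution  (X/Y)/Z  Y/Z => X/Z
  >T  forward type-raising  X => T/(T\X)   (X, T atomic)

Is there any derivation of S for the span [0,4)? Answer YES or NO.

YES

[0,4] S   <
  [0,2] NP\PP   <B
    [0,1] "plan" : PP\PP
    [1,2] "often" : NP\PP
  [2,4] S\(NP\PP)   >
    [2,3] "river" : (S\(NP\PP))/NP
    [3,4] "cat" : NP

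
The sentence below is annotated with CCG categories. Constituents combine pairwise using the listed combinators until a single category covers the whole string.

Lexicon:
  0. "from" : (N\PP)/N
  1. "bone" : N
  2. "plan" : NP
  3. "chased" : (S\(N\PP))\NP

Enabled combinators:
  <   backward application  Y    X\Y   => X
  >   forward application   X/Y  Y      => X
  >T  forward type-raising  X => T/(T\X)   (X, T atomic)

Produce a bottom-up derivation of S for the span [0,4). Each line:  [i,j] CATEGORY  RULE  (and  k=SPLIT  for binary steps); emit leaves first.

[0,4] S   <
  [0,2] N\PP   >
    [0,1] "from" : (N\PP)/N
    [1,2] "bone" : N
  [2,4] S\(N\PP)   <
    [2,3] "plan" : NP
    [3,4] "chased" : (S\(N\PP))\NP

[0,1] (N\PP)/N  lex  "from"
[1,2] N  lex  "bone"
[0,2] N\PP  >  k=1
[2,3] NP  lex  "plan"
[3,4] (S\(N\PP))\NP  lex  "chased"
[2,4] S\(N\PP)  <  k=3
[0,4] S  <  k=2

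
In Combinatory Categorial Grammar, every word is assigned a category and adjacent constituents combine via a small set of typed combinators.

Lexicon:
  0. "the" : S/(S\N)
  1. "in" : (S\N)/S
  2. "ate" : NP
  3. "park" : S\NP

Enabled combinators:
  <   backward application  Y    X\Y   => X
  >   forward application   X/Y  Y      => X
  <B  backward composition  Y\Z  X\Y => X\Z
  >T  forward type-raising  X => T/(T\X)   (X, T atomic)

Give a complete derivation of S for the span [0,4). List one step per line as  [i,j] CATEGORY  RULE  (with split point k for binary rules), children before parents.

[0,4] S   >
  [0,1] "the" : S/(S\N)
  [1,4] S\N   >
    [1,2] "in" : (S\N)/S
    [2,4] S   >
      [2,3] S/(S\NP)   >T
        [2,3] "ate" : NP
      [3,4] "park" : S\NP

[0,1] S/(S\N)  lex  "the"
[1,2] (S\N)/S  lex  "in"
[2,3] NP  lex  "ate"
[2,3] S/(S\NP)  >T
[3,4] S\NP  lex  "park"
[2,4] S  >  k=3
[1,4] S\N  >  k=2
[0,4] S  >  k=1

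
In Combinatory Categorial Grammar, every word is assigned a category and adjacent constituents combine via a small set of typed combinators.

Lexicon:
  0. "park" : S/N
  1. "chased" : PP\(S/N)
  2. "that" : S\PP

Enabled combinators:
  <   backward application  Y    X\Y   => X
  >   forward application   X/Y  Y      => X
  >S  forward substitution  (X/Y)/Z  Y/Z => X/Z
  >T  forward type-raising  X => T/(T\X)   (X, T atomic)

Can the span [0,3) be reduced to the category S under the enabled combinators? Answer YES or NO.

[0,3] S   <
  [0,2] PP   <
    [0,1] "park" : S/N
    [1,2] "chased" : PP\(S/N)
  [2,3] "that" : S\PP

YES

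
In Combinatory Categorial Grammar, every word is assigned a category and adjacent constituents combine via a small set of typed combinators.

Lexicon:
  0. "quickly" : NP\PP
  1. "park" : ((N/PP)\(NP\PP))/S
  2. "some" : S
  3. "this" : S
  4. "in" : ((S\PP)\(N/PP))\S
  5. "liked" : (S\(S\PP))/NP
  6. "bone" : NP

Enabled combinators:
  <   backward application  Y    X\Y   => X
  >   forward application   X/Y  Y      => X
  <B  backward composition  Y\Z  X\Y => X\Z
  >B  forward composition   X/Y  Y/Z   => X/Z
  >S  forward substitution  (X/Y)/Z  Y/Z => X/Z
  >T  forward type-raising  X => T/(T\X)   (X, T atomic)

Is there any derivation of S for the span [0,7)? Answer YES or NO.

YES

[0,7] S   <
  [0,5] S\PP   <
    [0,3] N/PP   <
      [0,1] "quickly" : NP\PP
      [1,3] (N/PP)\(NP\PP)   >
        [1,2] "park" : ((N/PP)\(NP\PP))/S
        [2,3] "some" : S
    [3,5] (S\PP)\(N/PP)   <
      [3,4] "this" : S
      [4,5] "in" : ((S\PP)\(N/PP))\S
  [5,7] S\(S\PP)   >
    [5,6] "liked" : (S\(S\PP))/NP
    [6,7] "bone" : NP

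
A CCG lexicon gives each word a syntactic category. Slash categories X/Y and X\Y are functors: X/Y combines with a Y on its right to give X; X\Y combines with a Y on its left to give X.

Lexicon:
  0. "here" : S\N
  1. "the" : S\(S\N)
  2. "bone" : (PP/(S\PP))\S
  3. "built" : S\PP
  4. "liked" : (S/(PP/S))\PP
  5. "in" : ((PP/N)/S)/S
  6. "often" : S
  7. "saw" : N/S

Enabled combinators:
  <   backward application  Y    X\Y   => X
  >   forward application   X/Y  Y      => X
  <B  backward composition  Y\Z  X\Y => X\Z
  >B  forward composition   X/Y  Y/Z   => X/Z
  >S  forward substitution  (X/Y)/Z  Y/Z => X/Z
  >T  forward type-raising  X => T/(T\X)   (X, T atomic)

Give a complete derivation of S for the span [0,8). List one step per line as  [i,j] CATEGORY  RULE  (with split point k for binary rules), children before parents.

[0,1] S\N  lex  "here"
[1,2] S\(S\N)  lex  "the"
[0,2] S  <  k=1
[2,3] (PP/(S\PP))\S  lex  "bone"
[0,3] PP/(S\PP)  <  k=2
[3,4] S\PP  lex  "built"
[0,4] PP  >  k=3
[4,5] (S/(PP/S))\PP  lex  "liked"
[0,5] S/(PP/S)  <  k=4
[5,6] ((PP/N)/S)/S  lex  "in"
[6,7] S  lex  "often"
[5,7] (PP/N)/S  >  k=6
[7,8] N/S  lex  "saw"
[5,8] PP/S  >S  k=7
[0,8] S  >  k=5

[0,8] S   >
  [0,5] S/(PP/S)   <
    [0,4] PP   >
      [0,3] PP/(S\PP)   <
        [0,2] S   <
          [0,1] "here" : S\N
          [1,2] "the" : S\(S\N)
        [2,3] "bone" : (PP/(S\PP))\S
      [3,4] "built" : S\PP
    [4,5] "liked" : (S/(PP/S))\PP
  [5,8] PP/S   >S
    [5,7] (PP/N)/S   >
      [5,6] "in" : ((PP/N)/S)/S
      [6,7] "often" : S
    [7,8] "saw" : N/S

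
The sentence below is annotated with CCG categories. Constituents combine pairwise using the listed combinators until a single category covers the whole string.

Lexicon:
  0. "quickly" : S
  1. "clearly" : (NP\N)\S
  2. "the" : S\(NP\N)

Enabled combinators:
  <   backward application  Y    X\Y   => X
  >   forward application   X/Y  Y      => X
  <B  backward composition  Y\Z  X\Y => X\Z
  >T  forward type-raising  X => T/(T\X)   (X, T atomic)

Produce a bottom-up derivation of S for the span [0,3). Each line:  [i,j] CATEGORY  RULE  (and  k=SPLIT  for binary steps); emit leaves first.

[0,3] S   <
  [0,2] NP\N   <
    [0,1] "quickly" : S
    [1,2] "clearly" : (NP\N)\S
  [2,3] "the" : S\(NP\N)

[0,1] S  lex  "quickly"
[1,2] (NP\N)\S  lex  "clearly"
[0,2] NP\N  <  k=1
[2,3] S\(NP\N)  lex  "the"
[0,3] S  <  k=2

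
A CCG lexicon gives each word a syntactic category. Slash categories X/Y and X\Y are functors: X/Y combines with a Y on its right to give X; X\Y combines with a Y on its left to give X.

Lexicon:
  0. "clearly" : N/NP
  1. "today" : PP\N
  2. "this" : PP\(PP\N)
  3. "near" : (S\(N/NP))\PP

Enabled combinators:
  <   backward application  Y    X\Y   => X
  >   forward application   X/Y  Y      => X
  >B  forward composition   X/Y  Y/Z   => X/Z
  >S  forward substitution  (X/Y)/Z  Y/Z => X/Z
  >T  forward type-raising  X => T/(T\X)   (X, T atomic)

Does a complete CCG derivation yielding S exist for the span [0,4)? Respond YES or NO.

YES

[0,4] S   <
  [0,1] "clearly" : N/NP
  [1,4] S\(N/NP)   <
    [1,3] PP   <
      [1,2] "today" : PP\N
      [2,3] "this" : PP\(PP\N)
    [3,4] "near" : (S\(N/NP))\PP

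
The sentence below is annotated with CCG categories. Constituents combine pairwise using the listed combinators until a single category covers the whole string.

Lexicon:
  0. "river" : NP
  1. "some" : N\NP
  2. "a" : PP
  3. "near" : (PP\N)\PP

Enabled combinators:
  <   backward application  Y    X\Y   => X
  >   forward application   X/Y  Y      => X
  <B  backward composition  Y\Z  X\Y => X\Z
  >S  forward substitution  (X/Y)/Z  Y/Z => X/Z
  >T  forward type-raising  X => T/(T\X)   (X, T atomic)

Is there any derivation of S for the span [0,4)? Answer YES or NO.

NP N\NP PP (PP\N)\PP
CKY chart[0,4] = {N/(N\PP), NP/(NP\PP), PP, PP/(PP\PP), S/(S\PP)}; S ∉ chart

NO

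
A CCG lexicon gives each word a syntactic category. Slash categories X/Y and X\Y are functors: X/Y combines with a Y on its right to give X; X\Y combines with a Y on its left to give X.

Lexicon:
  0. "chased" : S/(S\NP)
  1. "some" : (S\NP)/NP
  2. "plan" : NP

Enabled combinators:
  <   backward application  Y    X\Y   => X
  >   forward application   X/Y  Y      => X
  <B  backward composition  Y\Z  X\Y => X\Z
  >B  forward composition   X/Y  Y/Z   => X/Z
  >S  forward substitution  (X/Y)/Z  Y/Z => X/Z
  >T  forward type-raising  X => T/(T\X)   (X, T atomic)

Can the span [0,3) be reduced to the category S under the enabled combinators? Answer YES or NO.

[0,3] S   >
  [0,1] "chased" : S/(S\NP)
  [1,3] S\NP   >
    [1,2] "some" : (S\NP)/NP
    [2,3] "plan" : NP

YES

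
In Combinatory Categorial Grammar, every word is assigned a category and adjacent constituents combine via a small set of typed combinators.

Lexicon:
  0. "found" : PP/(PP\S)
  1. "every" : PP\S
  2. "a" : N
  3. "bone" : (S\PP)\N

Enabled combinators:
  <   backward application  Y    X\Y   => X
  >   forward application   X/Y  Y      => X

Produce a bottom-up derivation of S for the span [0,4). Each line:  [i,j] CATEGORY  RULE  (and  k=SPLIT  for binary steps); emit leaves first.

[0,4] S   <
  [0,2] PP   >
    [0,1] "found" : PP/(PP\S)
    [1,2] "every" : PP\S
  [2,4] S\PP   <
    [2,3] "a" : N
    [3,4] "bone" : (S\PP)\N

[0,1] PP/(PP\S)  lex  "found"
[1,2] PP\S  lex  "every"
[0,2] PP  >  k=1
[2,3] N  lex  "a"
[3,4] (S\PP)\N  lex  "bone"
[2,4] S\PP  <  k=3
[0,4] S  <  k=2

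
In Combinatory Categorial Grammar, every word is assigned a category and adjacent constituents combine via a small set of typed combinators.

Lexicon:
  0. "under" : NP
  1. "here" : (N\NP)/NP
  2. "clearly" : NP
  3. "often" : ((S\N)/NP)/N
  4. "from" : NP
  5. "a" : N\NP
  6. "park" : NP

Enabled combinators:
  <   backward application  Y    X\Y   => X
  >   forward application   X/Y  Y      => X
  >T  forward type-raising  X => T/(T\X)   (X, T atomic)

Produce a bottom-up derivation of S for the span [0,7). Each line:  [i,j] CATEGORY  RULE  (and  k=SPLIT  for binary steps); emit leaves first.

[0,1] NP  lex  "under"
[1,2] (N\NP)/NP  lex  "here"
[2,3] NP  lex  "clearly"
[1,3] N\NP  >  k=2
[0,3] N  <  k=1
[3,4] ((S\N)/NP)/N  lex  "often"
[4,5] NP  lex  "from"
[5,6] N\NP  lex  "a"
[4,6] N  <  k=5
[3,6] (S\N)/NP  >  k=4
[6,7] NP  lex  "park"
[3,7] S\N  >  k=6
[0,7] S  <  k=3

[0,7] S   <
  [0,3] N   <
    [0,1] "under" : NP
    [1,3] N\NP   >
      [1,2] "here" : (N\NP)/NP
      [2,3] "clearly" : NP
  [3,7] S\N   >
    [3,6] (S\N)/NP   >
      [3,4] "often" : ((S\N)/NP)/N
      [4,6] N   <
        [4,5] "from" : NP
        [5,6] "a" : N\NP
    [6,7] "park" : NP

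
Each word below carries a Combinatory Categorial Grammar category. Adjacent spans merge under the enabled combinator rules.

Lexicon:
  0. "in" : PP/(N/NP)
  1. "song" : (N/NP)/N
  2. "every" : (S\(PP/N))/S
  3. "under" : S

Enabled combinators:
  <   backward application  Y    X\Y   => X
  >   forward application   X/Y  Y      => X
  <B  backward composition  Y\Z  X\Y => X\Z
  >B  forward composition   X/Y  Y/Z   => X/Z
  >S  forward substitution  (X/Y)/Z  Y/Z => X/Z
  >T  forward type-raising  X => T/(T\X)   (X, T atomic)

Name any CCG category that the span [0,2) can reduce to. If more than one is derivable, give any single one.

PP/N

[0,4] S   <
  [0,2] PP/N   >B
    [0,1] "in" : PP/(N/NP)
    [1,2] "song" : (N/NP)/N
  [2,4] S\(PP/N)   >
    [2,3] "every" : (S\(PP/N))/S
    [3,4] "under" : S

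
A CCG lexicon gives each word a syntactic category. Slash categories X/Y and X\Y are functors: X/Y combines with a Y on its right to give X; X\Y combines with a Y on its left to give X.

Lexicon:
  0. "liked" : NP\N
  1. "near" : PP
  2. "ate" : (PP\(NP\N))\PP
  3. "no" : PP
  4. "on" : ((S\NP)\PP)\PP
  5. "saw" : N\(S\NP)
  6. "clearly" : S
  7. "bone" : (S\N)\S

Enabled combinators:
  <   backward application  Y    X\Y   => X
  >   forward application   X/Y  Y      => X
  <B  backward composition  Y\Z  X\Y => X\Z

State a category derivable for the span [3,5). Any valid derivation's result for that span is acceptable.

(S\NP)\PP

[0,8] S   <
  [0,3] PP   <
    [0,1] "liked" : NP\N
    [1,3] PP\(NP\N)   <
      [1,2] "near" : PP
      [2,3] "ate" : (PP\(NP\N))\PP
  [3,8] S\PP   <B
    [3,6] N\PP   <B
      [3,5] (S\NP)\PP   <
        [3,4] "no" : PP
        [4,5] "on" : ((S\NP)\PP)\PP
      [5,6] "saw" : N\(S\NP)
    [6,8] S\N   <
      [6,7] "clearly" : S
      [7,8] "bone" : (S\N)\S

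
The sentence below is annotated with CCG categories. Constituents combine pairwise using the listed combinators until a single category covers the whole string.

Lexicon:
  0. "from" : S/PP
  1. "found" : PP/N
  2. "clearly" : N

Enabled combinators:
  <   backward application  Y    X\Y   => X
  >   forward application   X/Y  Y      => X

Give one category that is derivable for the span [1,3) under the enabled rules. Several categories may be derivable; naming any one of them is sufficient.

[0,3] S   >
  [0,1] "from" : S/PP
  [1,3] PP   >
    [1,2] "found" : PP/N
    [2,3] "clearly" : N

PP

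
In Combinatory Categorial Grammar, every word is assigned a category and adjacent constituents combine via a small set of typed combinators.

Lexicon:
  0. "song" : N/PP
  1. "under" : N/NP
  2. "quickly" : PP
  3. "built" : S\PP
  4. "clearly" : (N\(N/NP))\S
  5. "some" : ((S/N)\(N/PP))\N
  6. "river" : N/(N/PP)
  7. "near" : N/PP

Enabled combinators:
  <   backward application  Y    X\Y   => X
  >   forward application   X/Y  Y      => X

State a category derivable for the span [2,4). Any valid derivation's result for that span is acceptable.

S

[0,8] S   >
  [0,6] S/N   <
    [0,1] "song" : N/PP
    [1,6] (S/N)\(N/PP)   <
      [1,5] N   <
        [1,2] "under" : N/NP
        [2,5] N\(N/NP)   <
          [2,4] S   <
            [2,3] "quickly" : PP
            [3,4] "built" : S\PP
          [4,5] "clearly" : (N\(N/NP))\S
      [5,6] "some" : ((S/N)\(N/PP))\N
  [6,8] N   >
    [6,7] "river" : N/(N/PP)
    [7,8] "near" : N/PP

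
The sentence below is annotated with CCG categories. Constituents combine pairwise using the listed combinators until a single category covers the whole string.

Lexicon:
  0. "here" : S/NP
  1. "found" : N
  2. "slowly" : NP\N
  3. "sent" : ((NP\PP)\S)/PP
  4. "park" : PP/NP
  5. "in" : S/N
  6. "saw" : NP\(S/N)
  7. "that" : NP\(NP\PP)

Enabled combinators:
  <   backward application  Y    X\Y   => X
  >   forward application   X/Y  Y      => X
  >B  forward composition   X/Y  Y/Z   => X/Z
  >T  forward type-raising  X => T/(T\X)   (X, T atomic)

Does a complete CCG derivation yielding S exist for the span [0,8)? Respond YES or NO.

S/NP N NP\N ((NP\PP)\S)/PP PP/NP S/N NP\(S/N) NP\(NP\PP)
CKY chart[0,8] = {N/(N\NP), NP, NP/(NP\NP), PP/(PP\NP), S/(S\NP)}; S ∉ chart

NO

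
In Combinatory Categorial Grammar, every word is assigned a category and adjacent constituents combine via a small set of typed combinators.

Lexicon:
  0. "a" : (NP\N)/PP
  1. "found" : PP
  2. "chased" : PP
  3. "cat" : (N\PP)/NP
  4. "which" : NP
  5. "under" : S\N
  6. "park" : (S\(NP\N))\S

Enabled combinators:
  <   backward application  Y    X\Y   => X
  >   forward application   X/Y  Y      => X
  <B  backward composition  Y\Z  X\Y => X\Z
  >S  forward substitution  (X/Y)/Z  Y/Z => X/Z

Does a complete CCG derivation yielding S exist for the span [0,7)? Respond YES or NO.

YES

[0,7] S   <
  [0,2] NP\N   >
    [0,1] "a" : (NP\N)/PP
    [1,2] "found" : PP
  [2,7] S\(NP\N)   <
    [2,6] S   <
      [2,5] N   <
        [2,3] "chased" : PP
        [3,5] N\PP   >
          [3,4] "cat" : (N\PP)/NP
          [4,5] "which" : NP
      [5,6] "under" : S\N
    [6,7] "park" : (S\(NP\N))\S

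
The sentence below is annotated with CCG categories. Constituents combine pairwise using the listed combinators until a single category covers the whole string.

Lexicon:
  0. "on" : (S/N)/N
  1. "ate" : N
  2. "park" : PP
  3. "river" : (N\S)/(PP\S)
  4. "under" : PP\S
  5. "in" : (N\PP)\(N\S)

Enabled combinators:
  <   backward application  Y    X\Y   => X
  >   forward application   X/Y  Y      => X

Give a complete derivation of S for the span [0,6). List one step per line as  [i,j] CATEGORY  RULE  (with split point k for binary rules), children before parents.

[0,1] (S/N)/N  lex  "on"
[1,2] N  lex  "ate"
[0,2] S/N  >  k=1
[2,3] PP  lex  "park"
[3,4] (N\S)/(PP\S)  lex  "river"
[4,5] PP\S  lex  "under"
[3,5] N\S  >  k=4
[5,6] (N\PP)\(N\S)  lex  "in"
[3,6] N\PP  <  k=5
[2,6] N  <  k=3
[0,6] S  >  k=2

[0,6] S   >
  [0,2] S/N   >
    [0,1] "on" : (S/N)/N
    [1,2] "ate" : N
  [2,6] N   <
    [2,3] "park" : PP
    [3,6] N\PP   <
      [3,5] N\S   >
        [3,4] "river" : (N\S)/(PP\S)
        [4,5] "under" : PP\S
      [5,6] "in" : (N\PP)\(N\S)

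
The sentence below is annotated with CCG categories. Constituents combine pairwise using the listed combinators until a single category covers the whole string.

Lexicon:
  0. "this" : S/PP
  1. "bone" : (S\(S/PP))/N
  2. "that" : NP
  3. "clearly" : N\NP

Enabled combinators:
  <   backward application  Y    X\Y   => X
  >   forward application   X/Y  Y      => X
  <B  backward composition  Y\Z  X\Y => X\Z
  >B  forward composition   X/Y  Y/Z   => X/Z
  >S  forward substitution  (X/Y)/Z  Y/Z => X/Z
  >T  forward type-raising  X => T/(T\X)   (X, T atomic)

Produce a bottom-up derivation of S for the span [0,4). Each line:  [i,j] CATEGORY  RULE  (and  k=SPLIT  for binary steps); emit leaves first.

[0,4] S   <
  [0,1] "this" : S/PP
  [1,4] S\(S/PP)   >
    [1,2] "bone" : (S\(S/PP))/N
    [2,4] N   >
      [2,3] N/(N\NP)   >T
        [2,3] "that" : NP
      [3,4] "clearly" : N\NP

[0,1] S/PP  lex  "this"
[1,2] (S\(S/PP))/N  lex  "bone"
[2,3] NP  lex  "that"
[2,3] N/(N\NP)  >T
[3,4] N\NP  lex  "clearly"
[2,4] N  >  k=3
[1,4] S\(S/PP)  >  k=2
[0,4] S  <  k=1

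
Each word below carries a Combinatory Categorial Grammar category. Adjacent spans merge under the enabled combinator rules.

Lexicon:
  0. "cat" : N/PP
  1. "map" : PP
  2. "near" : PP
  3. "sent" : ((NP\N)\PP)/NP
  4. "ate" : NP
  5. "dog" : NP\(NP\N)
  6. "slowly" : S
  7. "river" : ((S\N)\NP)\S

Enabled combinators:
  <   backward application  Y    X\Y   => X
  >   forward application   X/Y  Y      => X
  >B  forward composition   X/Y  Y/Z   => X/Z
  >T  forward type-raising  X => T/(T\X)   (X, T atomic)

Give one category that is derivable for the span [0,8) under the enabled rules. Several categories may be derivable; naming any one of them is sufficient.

S

[0,8] S   <
  [0,2] N   >
    [0,1] "cat" : N/PP
    [1,2] "map" : PP
  [2,8] S\N   <
    [2,6] NP   <
      [2,5] NP\N   <
        [2,3] "near" : PP
        [3,5] (NP\N)\PP   >
          [3,4] "sent" : ((NP\N)\PP)/NP
          [4,5] "ate" : NP
      [5,6] "dog" : NP\(NP\N)
    [6,8] (S\N)\NP   <
      [6,7] "slowly" : S
      [7,8] "river" : ((S\N)\NP)\S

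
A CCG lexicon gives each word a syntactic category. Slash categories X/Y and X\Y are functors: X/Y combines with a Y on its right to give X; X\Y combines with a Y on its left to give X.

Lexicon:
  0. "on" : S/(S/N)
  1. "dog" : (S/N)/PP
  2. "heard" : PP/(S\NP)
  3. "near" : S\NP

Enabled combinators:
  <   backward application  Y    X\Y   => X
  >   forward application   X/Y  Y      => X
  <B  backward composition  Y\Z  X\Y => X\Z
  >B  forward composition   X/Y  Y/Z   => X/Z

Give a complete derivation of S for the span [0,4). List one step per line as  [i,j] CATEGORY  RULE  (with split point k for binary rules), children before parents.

[0,4] S   >
  [0,2] S/PP   >B
    [0,1] "on" : S/(S/N)
    [1,2] "dog" : (S/N)/PP
  [2,4] PP   >
    [2,3] "heard" : PP/(S\NP)
    [3,4] "near" : S\NP

[0,1] S/(S/N)  lex  "on"
[1,2] (S/N)/PP  lex  "dog"
[0,2] S/PP  >B  k=1
[2,3] PP/(S\NP)  lex  "heard"
[3,4] S\NP  lex  "near"
[2,4] PP  >  k=3
[0,4] S  >  k=2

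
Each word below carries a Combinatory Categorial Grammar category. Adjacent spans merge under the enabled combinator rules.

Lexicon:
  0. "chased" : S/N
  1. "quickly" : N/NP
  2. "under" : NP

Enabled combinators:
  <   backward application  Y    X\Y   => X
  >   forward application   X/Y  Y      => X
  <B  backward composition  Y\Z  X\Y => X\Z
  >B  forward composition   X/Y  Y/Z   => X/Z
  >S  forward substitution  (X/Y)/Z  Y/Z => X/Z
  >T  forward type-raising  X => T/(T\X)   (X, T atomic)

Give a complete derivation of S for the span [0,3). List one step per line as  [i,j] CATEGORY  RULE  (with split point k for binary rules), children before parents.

[0,3] S   >
  [0,2] S/NP   >B
    [0,1] "chased" : S/N
    [1,2] "quickly" : N/NP
  [2,3] "under" : NP

[0,1] S/N  lex  "chased"
[1,2] N/NP  lex  "quickly"
[0,2] S/NP  >B  k=1
[2,3] NP  lex  "under"
[0,3] S  >  k=2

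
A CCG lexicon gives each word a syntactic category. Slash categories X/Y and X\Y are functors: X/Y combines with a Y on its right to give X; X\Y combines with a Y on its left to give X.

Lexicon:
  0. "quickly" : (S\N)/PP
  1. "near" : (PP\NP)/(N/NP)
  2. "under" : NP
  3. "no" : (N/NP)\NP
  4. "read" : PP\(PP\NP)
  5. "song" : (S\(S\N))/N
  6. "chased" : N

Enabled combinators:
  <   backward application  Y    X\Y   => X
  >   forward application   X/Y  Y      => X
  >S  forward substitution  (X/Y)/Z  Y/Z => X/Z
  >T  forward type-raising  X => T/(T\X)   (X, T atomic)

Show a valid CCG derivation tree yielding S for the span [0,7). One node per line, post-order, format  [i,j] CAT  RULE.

[0,7] S   <
  [0,5] S\N   >
    [0,1] "quickly" : (S\N)/PP
    [1,5] PP   <
      [1,4] PP\NP   >
        [1,2] "near" : (PP\NP)/(N/NP)
        [2,4] N/NP   <
          [2,3] "under" : NP
          [3,4] "no" : (N/NP)\NP
      [4,5] "read" : PP\(PP\NP)
  [5,7] S\(S\N)   >
    [5,6] "song" : (S\(S\N))/N
    [6,7] "chased" : N

[0,1] (S\N)/PP  lex  "quickly"
[1,2] (PP\NP)/(N/NP)  lex  "near"
[2,3] NP  lex  "under"
[3,4] (N/NP)\NP  lex  "no"
[2,4] N/NP  <  k=3
[1,4] PP\NP  >  k=2
[4,5] PP\(PP\NP)  lex  "read"
[1,5] PP  <  k=4
[0,5] S\N  >  k=1
[5,6] (S\(S\N))/N  lex  "song"
[6,7] N  lex  "chased"
[5,7] S\(S\N)  >  k=6
[0,7] S  <  k=5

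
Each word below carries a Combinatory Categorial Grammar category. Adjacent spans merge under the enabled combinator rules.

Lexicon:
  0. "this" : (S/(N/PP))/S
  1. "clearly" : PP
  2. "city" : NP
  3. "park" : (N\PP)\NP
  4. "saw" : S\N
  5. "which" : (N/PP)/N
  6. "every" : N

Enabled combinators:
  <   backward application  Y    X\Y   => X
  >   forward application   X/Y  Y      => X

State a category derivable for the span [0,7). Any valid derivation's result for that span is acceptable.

S

[0,7] S   >
  [0,5] S/(N/PP)   >
    [0,1] "this" : (S/(N/PP))/S
    [1,5] S   <
      [1,4] N   <
        [1,2] "clearly" : PP
        [2,4] N\PP   <
          [2,3] "city" : NP
          [3,4] "park" : (N\PP)\NP
      [4,5] "saw" : S\N
  [5,7] N/PP   >
    [5,6] "which" : (N/PP)/N
    [6,7] "every" : N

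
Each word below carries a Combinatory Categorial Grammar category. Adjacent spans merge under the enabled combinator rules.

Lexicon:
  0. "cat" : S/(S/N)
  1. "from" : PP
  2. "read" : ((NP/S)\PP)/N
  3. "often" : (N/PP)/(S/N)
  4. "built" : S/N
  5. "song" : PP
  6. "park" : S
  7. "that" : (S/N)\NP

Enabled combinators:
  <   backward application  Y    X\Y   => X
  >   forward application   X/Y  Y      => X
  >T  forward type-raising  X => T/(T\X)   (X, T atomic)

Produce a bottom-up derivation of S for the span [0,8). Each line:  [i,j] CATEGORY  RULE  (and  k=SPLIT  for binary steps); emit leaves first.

[0,1] S/(S/N)  lex  "cat"
[1,2] PP  lex  "from"
[2,3] ((NP/S)\PP)/N  lex  "read"
[3,4] (N/PP)/(S/N)  lex  "often"
[4,5] S/N  lex  "built"
[3,5] N/PP  >  k=4
[5,6] PP  lex  "song"
[3,6] N  >  k=5
[2,6] (NP/S)\PP  >  k=3
[1,6] NP/S  <  k=2
[6,7] S  lex  "park"
[1,7] NP  >  k=6
[7,8] (S/N)\NP  lex  "that"
[1,8] S/N  <  k=7
[0,8] S  >  k=1

[0,8] S   >
  [0,1] "cat" : S/(S/N)
  [1,8] S/N   <
    [1,7] NP   >
      [1,6] NP/S   <
        [1,2] "from" : PP
        [2,6] (NP/S)\PP   >
          [2,3] "read" : ((NP/S)\PP)/N
          [3,6] N   >
            [3,5] N/PP   >
              [3,4] "often" : (N/PP)/(S/N)
              [4,5] "built" : S/N
            [5,6] "song" : PP
      [6,7] "park" : S
    [7,8] "that" : (S/N)\NP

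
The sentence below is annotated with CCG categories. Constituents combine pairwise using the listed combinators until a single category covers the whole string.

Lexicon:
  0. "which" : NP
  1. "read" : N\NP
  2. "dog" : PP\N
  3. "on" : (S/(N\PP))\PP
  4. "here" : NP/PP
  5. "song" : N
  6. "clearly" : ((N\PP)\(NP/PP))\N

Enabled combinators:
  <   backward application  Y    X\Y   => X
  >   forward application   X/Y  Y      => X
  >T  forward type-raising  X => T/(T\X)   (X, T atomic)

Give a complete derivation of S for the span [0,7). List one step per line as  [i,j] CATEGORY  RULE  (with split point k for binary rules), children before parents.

[0,7] S   >
  [0,4] S/(N\PP)   <
    [0,3] PP   <
      [0,2] N   <
        [0,1] "which" : NP
        [1,2] "read" : N\NP
      [2,3] "dog" : PP\N
    [3,4] "on" : (S/(N\PP))\PP
  [4,7] N\PP   <
    [4,5] "here" : NP/PP
    [5,7] (N\PP)\(NP/PP)   <
      [5,6] "song" : N
      [6,7] "clearly" : ((N\PP)\(NP/PP))\N

[0,1] NP  lex  "which"
[1,2] N\NP  lex  "read"
[0,2] N  <  k=1
[2,3] PP\N  lex  "dog"
[0,3] PP  <  k=2
[3,4] (S/(N\PP))\PP  lex  "on"
[0,4] S/(N\PP)  <  k=3
[4,5] NP/PP  lex  "here"
[5,6] N  lex  "song"
[6,7] ((N\PP)\(NP/PP))\N  lex  "clearly"
[5,7] (N\PP)\(NP/PP)  <  k=6
[4,7] N\PP  <  k=5
[0,7] S  >  k=4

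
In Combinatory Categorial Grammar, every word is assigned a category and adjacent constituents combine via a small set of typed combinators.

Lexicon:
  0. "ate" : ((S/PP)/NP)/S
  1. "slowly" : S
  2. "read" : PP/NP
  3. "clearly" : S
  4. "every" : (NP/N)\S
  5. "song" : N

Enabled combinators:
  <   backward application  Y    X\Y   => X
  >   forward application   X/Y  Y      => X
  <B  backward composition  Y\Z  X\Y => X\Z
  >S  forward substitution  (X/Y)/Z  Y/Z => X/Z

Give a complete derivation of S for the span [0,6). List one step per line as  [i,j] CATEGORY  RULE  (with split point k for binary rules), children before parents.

[0,6] S   >
  [0,3] S/NP   >S
    [0,2] (S/PP)/NP   >
      [0,1] "ate" : ((S/PP)/NP)/S
      [1,2] "slowly" : S
    [2,3] "read" : PP/NP
  [3,6] NP   >
    [3,5] NP/N   <
      [3,4] "clearly" : S
      [4,5] "every" : (NP/N)\S
    [5,6] "song" : N

[0,1] ((S/PP)/NP)/S  lex  "ate"
[1,2] S  lex  "slowly"
[0,2] (S/PP)/NP  >  k=1
[2,3] PP/NP  lex  "read"
[0,3] S/NP  >S  k=2
[3,4] S  lex  "clearly"
[4,5] (NP/N)\S  lex  "every"
[3,5] NP/N  <  k=4
[5,6] N  lex  "song"
[3,6] NP  >  k=5
[0,6] S  >  k=3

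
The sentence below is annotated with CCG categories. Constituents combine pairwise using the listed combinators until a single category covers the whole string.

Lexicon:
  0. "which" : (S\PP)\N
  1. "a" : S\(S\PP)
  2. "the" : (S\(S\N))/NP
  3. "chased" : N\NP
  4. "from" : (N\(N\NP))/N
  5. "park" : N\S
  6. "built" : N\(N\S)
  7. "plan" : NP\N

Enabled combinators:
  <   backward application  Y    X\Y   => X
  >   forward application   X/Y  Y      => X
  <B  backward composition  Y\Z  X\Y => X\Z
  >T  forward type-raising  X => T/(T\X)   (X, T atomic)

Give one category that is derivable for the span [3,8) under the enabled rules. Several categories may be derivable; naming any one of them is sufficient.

[0,8] S   <
  [0,2] S\N   <B
    [0,1] "which" : (S\PP)\N
    [1,2] "a" : S\(S\PP)
  [2,8] S\(S\N)   >
    [2,3] "the" : (S\(S\N))/NP
    [3,8] NP   <
      [3,7] N   <
        [3,4] "chased" : N\NP
        [4,7] N\(N\NP)   >
          [4,5] "from" : (N\(N\NP))/N
          [5,7] N   <
            [5,6] "park" : N\S
            [6,7] "built" : N\(N\S)
      [7,8] "plan" : NP\N

NP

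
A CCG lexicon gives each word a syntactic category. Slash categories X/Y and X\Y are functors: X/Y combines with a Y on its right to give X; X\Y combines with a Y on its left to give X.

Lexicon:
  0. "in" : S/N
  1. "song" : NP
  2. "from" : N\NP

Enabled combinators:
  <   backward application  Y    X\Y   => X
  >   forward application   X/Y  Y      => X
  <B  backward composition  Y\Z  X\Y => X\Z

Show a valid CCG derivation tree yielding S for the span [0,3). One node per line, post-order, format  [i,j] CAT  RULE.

[0,3] S   >
  [0,1] "in" : S/N
  [1,3] N   <
    [1,2] "song" : NP
    [2,3] "from" : N\NP

[0,1] S/N  lex  "in"
[1,2] NP  lex  "song"
[2,3] N\NP  lex  "from"
[1,3] N  <  k=2
[0,3] S  >  k=1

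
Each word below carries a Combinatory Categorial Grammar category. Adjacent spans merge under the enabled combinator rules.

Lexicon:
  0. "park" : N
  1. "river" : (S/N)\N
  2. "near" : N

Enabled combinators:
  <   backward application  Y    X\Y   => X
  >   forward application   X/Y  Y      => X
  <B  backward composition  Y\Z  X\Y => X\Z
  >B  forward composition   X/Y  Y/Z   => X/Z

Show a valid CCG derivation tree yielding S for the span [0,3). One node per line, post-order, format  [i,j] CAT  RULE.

[0,3] S   >
  [0,2] S/N   <
    [0,1] "park" : N
    [1,2] "river" : (S/N)\N
  [2,3] "near" : N

[0,1] N  lex  "park"
[1,2] (S/N)\N  lex  "river"
[0,2] S/N  <  k=1
[2,3] N  lex  "near"
[0,3] S  >  k=2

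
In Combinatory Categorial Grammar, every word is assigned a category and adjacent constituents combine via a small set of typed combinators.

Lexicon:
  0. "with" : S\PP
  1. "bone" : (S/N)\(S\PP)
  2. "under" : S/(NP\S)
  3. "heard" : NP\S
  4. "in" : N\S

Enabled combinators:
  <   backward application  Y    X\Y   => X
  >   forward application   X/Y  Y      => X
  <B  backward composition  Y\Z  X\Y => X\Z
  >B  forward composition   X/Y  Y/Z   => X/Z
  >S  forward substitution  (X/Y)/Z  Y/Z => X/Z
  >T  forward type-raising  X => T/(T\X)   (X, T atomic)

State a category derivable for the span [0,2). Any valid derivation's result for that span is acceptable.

S/N

[0,5] S   >
  [0,2] S/N   <
    [0,1] "with" : S\PP
    [1,2] "bone" : (S/N)\(S\PP)
  [2,5] N   <
    [2,4] S   >
      [2,3] "under" : S/(NP\S)
      [3,4] "heard" : NP\S
    [4,5] "in" : N\S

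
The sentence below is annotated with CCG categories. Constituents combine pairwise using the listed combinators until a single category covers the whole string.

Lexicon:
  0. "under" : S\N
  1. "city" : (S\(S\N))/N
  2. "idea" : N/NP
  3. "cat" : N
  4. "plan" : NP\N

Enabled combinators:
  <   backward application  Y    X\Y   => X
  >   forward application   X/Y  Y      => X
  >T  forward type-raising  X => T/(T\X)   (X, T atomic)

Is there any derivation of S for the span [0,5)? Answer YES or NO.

YES

[0,5] S   <
  [0,1] "under" : S\N
  [1,5] S\(S\N)   >
    [1,2] "city" : (S\(S\N))/N
    [2,5] N   >
      [2,3] "idea" : N/NP
      [3,5] NP   <
        [3,4] "cat" : N
        [4,5] "plan" : NP\N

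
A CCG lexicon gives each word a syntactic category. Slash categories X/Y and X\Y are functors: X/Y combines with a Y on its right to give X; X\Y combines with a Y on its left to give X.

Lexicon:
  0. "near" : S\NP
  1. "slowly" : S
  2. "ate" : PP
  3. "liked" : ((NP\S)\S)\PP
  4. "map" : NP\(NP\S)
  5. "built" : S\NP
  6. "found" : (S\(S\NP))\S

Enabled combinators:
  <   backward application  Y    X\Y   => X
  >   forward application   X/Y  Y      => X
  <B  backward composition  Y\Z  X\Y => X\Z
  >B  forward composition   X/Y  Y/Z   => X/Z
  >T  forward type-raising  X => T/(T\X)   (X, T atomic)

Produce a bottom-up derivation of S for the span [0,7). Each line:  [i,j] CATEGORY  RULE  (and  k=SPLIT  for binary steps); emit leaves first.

[0,7] S   <
  [0,1] "near" : S\NP
  [1,7] S\(S\NP)   <
    [1,6] S   <
      [1,5] NP   <
        [1,4] NP\S   <
          [1,2] "slowly" : S
          [2,4] (NP\S)\S   <
            [2,3] "ate" : PP
            [3,4] "liked" : ((NP\S)\S)\PP
        [4,5] "map" : NP\(NP\S)
      [5,6] "built" : S\NP
    [6,7] "found" : (S\(S\NP))\S

[0,1] S\NP  lex  "near"
[1,2] S  lex  "slowly"
[2,3] PP  lex  "ate"
[3,4] ((NP\S)\S)\PP  lex  "liked"
[2,4] (NP\S)\S  <  k=3
[1,4] NP\S  <  k=2
[4,5] NP\(NP\S)  lex  "map"
[1,5] NP  <  k=4
[5,6] S\NP  lex  "built"
[1,6] S  <  k=5
[6,7] (S\(S\NP))\S  lex  "found"
[1,7] S\(S\NP)  <  k=6
[0,7] S  <  k=1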